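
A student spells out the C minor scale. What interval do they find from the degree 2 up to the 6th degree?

Spelling the C minor scale: C D E♭ F G A♭ B♭.
The degree 2 is D and the degree 6 is A♭.
5 letter names make it a fifth; at 6 semitones (a half step narrower than perfect) the quality is diminished.

diminished 5th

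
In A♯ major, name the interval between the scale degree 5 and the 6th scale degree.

The scale runs A♯ B♯ C𝄪 D♯ E♯ F𝄪 G𝄪.
That puts E♯ below F𝄪.
Counting 2 letters and 2 half steps from E♯ gives a major second.

major second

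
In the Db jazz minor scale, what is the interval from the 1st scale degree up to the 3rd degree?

The scale runs Db Eb Fb Gb Ab Bb C.
So we need the interval from Db up to Fb.
From Db to Fb: 3 semitones over a third = minor.

minor third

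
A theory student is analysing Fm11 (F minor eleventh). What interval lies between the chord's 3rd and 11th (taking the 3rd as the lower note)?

Spelling the chord: F–A♭–C–E♭–G–B♭.
The 3rd is A♭ and the 11th is B♭.
From A♭ to B♭ is 14 semitones, exactly the major ninth.

M9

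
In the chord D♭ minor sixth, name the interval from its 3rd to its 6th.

augmented 4th

D♭ minor sixth is spelled D♭-F♭-A♭-B♭.
3rd = F♭; 6th = B♭.
F♭ up to B♭ is 6 semitones, a half step wider than a perfect fourth, so the interval is augmented.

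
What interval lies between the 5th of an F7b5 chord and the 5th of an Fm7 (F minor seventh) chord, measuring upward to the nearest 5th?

augmented 1st

The 5th of F7b5 is C♭; the 5th of Fm7 (F minor seventh) is C.
1 letter names make it a unison; at 1 semitone (a half step wider than perfect) the quality is augmented.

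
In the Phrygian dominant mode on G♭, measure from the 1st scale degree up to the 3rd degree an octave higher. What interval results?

The scale runs G♭ A𝄫 B♭ C♭ D♭ E𝄫 F♭.
So we need the interval from G♭ up to B♭.
From G♭ to B♭ is 16 semitones, exactly the major tenth.

major 10th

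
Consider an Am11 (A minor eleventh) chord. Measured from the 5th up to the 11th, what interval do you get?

The chord tones of A minor eleventh are A, C, E, G, B, D.
That puts E below D.
7 letter names make it a seventh; at 10 semitones (a half step narrower than major) the quality is minor.

minor seventh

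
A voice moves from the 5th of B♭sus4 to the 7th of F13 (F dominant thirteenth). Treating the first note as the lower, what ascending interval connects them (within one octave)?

B♭sus4 has F as its 5th, and F13 (F dominant thirteenth) has E♭ as its 7th.
F up to E♭ is 10 semitones, a half step narrower than a major seventh, so the interval is minor.

minor 7th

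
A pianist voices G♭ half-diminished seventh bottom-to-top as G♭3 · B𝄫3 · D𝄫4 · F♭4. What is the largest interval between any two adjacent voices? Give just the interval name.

major 3rd

Adjacent intervals: G♭3→B𝄫3 = minor third; B𝄫3→D𝄫4 = minor third; D𝄫4→F♭4 = major third.
The largest is D𝄫4 to F♭4, a major third (4 semitones).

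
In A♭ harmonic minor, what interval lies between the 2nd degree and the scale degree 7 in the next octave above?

major thirteenth

The scale runs A♭ B♭ C♭ D♭ E♭ F♭ G.
That puts B♭ below G.
Counting 13 letters and 21 half steps from B♭ gives a major thirteenth.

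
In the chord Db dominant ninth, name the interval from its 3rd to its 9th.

Spelling the chord: Db, F, Ab, Cb, Eb.
The 3rd is F and the 9th is Eb.
7 letter names make it a seventh; at 10 semitones (a half step narrower than major) the quality is minor.

minor seventh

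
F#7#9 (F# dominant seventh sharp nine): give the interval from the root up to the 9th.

The chord tones of F#7#9 are F#–A#–C#–E–G##.
The root is F# and the 9th is G##.
9 letter names make it a ninth; at 15 semitones (a half step wider than major) the quality is augmented.

augmented ninth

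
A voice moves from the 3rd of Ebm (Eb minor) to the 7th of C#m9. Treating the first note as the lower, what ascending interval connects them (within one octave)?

The 3rd of Ebm (Eb minor) is Gb; the 7th of C#m9 is B.
Gb up to B is 5 semitones, a half step wider than a major third, so the interval is augmented.

augmented 3rd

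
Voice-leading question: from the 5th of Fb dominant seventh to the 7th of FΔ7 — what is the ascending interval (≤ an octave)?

Fb dominant seventh has Cb as its 5th, and FΔ7 has E as its 7th.
Cb up to E is 5 semitones, a half step wider than a major third, so the interval is augmented.

augmented third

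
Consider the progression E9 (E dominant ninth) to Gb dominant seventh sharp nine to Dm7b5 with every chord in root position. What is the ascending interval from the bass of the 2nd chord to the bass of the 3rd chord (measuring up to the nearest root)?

The roots are Gb and D.
Gb up to D is 8 semitones, a half step wider than a perfect fifth, so the interval is augmented.

augmented fifth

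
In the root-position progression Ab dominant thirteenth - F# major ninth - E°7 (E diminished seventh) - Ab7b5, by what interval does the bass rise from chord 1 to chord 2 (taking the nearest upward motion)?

The roots are Ab and F#.
From Ab to F#: 10 semitones over a sixth = augmented.

augmented 6th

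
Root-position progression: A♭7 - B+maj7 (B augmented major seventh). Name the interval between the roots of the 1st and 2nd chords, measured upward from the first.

A2

The roots are A♭ and B.
A♭ up to B is 3 semitones, a half step wider than a major second, so the interval is augmented.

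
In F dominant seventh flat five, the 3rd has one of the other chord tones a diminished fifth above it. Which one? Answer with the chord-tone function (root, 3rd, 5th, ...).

Spelling the chord: F A Cb Eb.
The 3rd is A. A diminished fifth above A is Eb.
Eb is the chord's 7th.

7th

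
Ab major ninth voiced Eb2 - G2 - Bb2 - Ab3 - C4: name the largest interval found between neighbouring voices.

m7

Adjacent intervals: Eb2→G2 = major third; G2→Bb2 = minor third; Bb2→Ab3 = minor seventh; Ab3→C4 = major third.
The largest is Bb2 to Ab3, a minor seventh (10 semitones).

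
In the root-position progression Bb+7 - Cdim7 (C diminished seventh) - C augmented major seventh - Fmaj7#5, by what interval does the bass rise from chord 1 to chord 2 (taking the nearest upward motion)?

major second

The roots are Bb and C.
Counting 2 letters and 2 half steps from Bb gives a major second.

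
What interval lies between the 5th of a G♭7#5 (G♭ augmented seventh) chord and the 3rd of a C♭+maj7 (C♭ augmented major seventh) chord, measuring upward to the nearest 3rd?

m2

G♭7#5 (G♭ augmented seventh) has D as its 5th, and C♭+maj7 (C♭ augmented major seventh) has E♭ as its 3rd.
From D to E♭: 1 semitone over a second = minor.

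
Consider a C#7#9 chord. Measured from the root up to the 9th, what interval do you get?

Spelling the chord: C#-E#-G#-B-D##.
The root is C# and the 9th is D##.
C# up to D## is 15 semitones, a half step wider than a major ninth, so the interval is augmented.

A9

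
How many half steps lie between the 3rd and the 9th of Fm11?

The chord tones of Fm11 are F–Ab–C–Eb–G–Bb.
Ab to G is a major seventh: 11 semitones.

11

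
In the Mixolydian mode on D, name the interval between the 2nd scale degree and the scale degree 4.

minor third

D mixolydian: D E F# G A B C.
2nd scale degree = E; scale degree 4 = G.
E up to G is 3 semitones, a half step narrower than a major third, so the interval is minor.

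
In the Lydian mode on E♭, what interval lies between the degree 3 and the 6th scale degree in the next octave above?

The scale runs E♭ F G A B♭ C D.
The degree 3 is G and the 6th degree (up an octave) is C.
From G to C is 17 semitones, exactly the perfect eleventh.

P11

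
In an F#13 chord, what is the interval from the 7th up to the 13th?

major seventh

F#13 is spelled F#–A#–C#–E–G#–D#.
The 7th is E and the 13th is D#.
Counting 7 letters and 11 half steps from E gives a major seventh.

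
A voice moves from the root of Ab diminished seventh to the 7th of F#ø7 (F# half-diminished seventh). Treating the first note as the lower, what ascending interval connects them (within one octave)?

augmented 5th

Ab diminished seventh has Ab as its root, and F#ø7 (F# half-diminished seventh) has E as its 7th.
From Ab to E: 8 semitones over a fifth = augmented.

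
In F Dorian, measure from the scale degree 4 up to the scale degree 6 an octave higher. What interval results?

M10

The scale runs F G Ab Bb C D Eb.
Scale degree 4 = Bb; 6th degree (up an octave) = D.
Counting 10 letters and 16 half steps from Bb gives a major tenth.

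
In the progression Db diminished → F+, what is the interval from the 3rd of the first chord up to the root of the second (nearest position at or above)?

The 3rd of Db diminished is Fb; the root of F+ is F.
Fb up to F is 1 semitone, a half step wider than a perfect unison, so the interval is augmented.

augmented unison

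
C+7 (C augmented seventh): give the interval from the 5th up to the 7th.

diminished third

Spelling the chord: C–E–G♯–B♭.
So we need the interval from G♯ up to B♭.
3 letter names make it a third; at 2 semitones (a whole step narrower than major) the quality is diminished.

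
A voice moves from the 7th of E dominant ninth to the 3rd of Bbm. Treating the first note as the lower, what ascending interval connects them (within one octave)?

The 7th of E dominant ninth is D; the 3rd of Bbm is Db.
From D to Db: 11 semitones over an octave = diminished.

diminished 8th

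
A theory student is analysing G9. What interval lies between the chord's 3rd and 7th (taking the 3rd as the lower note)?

Spelling the chord: G B D F A.
So we need the interval from B up to F.
5 letter names make it a fifth; at 6 semitones (a half step narrower than perfect) the quality is diminished.

diminished 5th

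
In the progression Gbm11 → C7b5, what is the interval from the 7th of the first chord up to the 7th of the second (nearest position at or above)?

augmented fourth

Gbm11 has Fb as its 7th, and C7b5 has Bb as its 7th.
From Fb to Bb: 6 semitones over a fourth = augmented.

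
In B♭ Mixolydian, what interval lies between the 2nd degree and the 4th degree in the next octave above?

B♭ mixolydian: B♭ C D E♭ F G A♭.
The 2nd degree is C and the 4th scale degree (up an octave) is E♭.
10 letter names make it a tenth; at 15 semitones (a half step narrower than major) the quality is minor.

minor tenth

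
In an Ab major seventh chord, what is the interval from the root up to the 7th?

major 7th

Abmaj7 is spelled Ab, C, Eb, G.
That puts Ab below G.
Counting 7 letters and 11 half steps from Ab gives a major seventh.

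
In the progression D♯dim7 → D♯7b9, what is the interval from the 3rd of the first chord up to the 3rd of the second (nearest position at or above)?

augmented unison

The 3rd of D♯dim7 is F♯; the 3rd of D♯7b9 is F𝄪.
F♯ up to F𝄪 is 1 semitone, a half step wider than a perfect unison, so the interval is augmented.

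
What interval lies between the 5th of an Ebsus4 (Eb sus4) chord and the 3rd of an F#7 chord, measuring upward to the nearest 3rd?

The 5th of Ebsus4 (Eb sus4) is Bb; the 3rd of F#7 is A#.
From Bb to A#: 12 semitones over a seventh = augmented.

A7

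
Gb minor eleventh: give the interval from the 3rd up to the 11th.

Gbm11: Gb-Bbb-Db-Fb-Ab-Cb.
The 3rd is Bbb and the 11th is Cb.
Bbb up to Cb spans 9 letter names and 14 semitones — a major ninth.

major ninth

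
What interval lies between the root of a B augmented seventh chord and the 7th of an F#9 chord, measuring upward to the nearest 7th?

The root of B augmented seventh is B; the 7th of F#9 is E.
Counting 4 letters and 5 half steps from B gives a perfect fourth.

perfect fourth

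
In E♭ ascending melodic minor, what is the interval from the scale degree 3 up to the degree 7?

augmented fifth

Spelling E♭ ascending melodic minor: E♭ F G♭ A♭ B♭ C D.
So we need the interval from G♭ up to D.
From G♭ to D: 8 semitones over a fifth = augmented.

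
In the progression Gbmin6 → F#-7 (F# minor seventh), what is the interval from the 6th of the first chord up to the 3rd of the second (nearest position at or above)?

Gbmin6 has Eb as its 6th, and F#-7 (F# minor seventh) has A as its 3rd.
Eb up to A is 6 semitones, a half step wider than a perfect fourth, so the interval is augmented.

A4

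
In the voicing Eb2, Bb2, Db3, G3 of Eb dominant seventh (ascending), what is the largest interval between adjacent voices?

perfect fifth

Adjacent intervals: Eb2→Bb2 = perfect fifth; Bb2→Db3 = minor third; Db3→G3 = augmented fourth.
The largest is Eb2 to Bb2, a perfect fifth (7 semitones).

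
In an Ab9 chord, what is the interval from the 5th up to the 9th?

perfect 5th

The chord tones of Ab dominant ninth are Ab, C, Eb, Gb, Bb.
So we need the interval from Eb up to Bb.
Counting 5 letters and 7 half steps from Eb gives a perfect fifth.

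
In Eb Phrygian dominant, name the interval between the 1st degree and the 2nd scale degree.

Eb phrygian dominant: Eb Fb G Ab Bb Cb Db.
That puts Eb below Fb.
Eb up to Fb is 1 semitone, a half step narrower than a major second, so the interval is minor.

m2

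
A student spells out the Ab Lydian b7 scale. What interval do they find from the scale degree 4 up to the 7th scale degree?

diminished 4th

Ab lydian dominant: Ab Bb C D Eb F Gb.
That puts D below Gb.
4 letter names make it a fourth; at 4 semitones (a half step narrower than perfect) the quality is diminished.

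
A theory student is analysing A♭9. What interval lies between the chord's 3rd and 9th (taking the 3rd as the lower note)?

A♭9 (A♭ dominant ninth): A♭, C, E♭, G♭, B♭.
So we need the interval from C up to B♭.
From C to B♭: 10 semitones over a seventh = minor.

minor seventh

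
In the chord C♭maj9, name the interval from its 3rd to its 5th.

Spelling the chord: C♭–E♭–G♭–B♭–D♭.
That puts E♭ below G♭.
E♭ up to G♭ is 3 semitones, a half step narrower than a major third, so the interval is minor.

minor third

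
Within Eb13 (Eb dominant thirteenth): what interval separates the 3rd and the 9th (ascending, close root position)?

Spelling the chord: Eb–G–Bb–Db–F–C.
3rd = G; 9th = F.
7 letter names make it a seventh; at 10 semitones (a half step narrower than major) the quality is minor.

m7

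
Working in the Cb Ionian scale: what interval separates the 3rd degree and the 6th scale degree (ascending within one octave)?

perfect fourth

The scale runs Cb Db Eb Fb Gb Ab Bb.
3rd degree = Eb; degree 6 = Ab.
Counting 4 letters and 5 half steps from Eb gives a perfect fourth.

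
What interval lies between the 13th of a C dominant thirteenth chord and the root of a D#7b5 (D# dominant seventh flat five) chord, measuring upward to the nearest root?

augmented fourth

The 13th of C dominant thirteenth is A; the root of D#7b5 (D# dominant seventh flat five) is D#.
A up to D# is 6 semitones, a half step wider than a perfect fourth, so the interval is augmented.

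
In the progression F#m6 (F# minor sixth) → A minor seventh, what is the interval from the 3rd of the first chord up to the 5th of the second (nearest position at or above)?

F#m6 (F# minor sixth) has A as its 3rd, and A minor seventh has E as its 5th.
From A to E is 7 semitones, exactly the perfect fifth.

perfect fifth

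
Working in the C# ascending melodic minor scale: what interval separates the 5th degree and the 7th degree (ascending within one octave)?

major 3rd

The scale runs C# D# E F# G# A# B#.
So we need the interval from G# up to B#.
G# up to B# spans 3 letter names and 4 semitones — a major third.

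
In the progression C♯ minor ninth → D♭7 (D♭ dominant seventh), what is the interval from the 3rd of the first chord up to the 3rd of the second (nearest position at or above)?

C♯ minor ninth has E as its 3rd, and D♭7 (D♭ dominant seventh) has F as its 3rd.
E up to F is 1 semitone, a half step narrower than a major second, so the interval is minor.

minor second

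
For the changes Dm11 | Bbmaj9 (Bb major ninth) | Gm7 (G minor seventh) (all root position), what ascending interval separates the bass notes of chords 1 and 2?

The roots are D and Bb.
From D to Bb: 8 semitones over a sixth = minor.

m6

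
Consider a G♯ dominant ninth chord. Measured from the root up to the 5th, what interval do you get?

perfect fifth

G♯9: G♯–B♯–D♯–F♯–A♯.
So we need the interval from G♯ up to D♯.
Counting 5 letters and 7 half steps from G♯ gives a perfect fifth.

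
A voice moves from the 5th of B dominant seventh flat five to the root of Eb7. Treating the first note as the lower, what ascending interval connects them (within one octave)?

minor 7th

B dominant seventh flat five has F as its 5th, and Eb7 has Eb as its root.
F up to Eb is 10 semitones, a half step narrower than a major seventh, so the interval is minor.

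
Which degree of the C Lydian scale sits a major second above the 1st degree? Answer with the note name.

The scale is C D E F# G A B.
The 1st degree is C; a major second above that is D — scale degree 2.

D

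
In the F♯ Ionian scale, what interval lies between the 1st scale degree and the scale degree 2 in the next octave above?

major ninth

F♯ major: F♯ G♯ A♯ B C♯ D♯ E♯.
1st scale degree = F♯; scale degree 2 (up an octave) = G♯.
Counting 9 letters and 14 half steps from F♯ gives a major ninth.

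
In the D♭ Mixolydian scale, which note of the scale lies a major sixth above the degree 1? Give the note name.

The scale is D♭ E♭ F G♭ A♭ B♭ C♭.
The degree 1 is D♭; a major sixth above that is B♭ — scale degree 6.

Bb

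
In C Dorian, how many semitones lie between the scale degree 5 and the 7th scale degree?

The scale is C D E♭ F G A B♭.
G up to B♭ is a minor third — 3 semitones.

3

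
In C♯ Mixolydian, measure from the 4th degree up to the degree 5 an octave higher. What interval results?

C♯ mixolydian: C♯ D♯ E♯ F♯ G♯ A♯ B.
4th degree = F♯; 5th scale degree (up an octave) = G♯.
From F♯ to G♯ is 14 semitones, exactly the major ninth.

major ninth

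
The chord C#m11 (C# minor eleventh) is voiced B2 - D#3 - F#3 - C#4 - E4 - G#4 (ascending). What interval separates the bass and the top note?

The outer voices are B2 and G#4.
Counting 13 letters and 21 half steps from B gives a major thirteenth.

major thirteenth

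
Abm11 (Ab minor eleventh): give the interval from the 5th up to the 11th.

Abm11 is spelled Ab Cb Eb Gb Bb Db.
The 5th is Eb and the 11th is Db.
7 letter names make it a seventh; at 10 semitones (a half step narrower than major) the quality is minor.

minor seventh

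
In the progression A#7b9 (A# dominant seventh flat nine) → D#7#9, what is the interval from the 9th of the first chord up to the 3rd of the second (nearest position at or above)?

augmented 5th

The 9th of A#7b9 (A# dominant seventh flat nine) is B; the 3rd of D#7#9 is F##.
5 letter names make it a fifth; at 8 semitones (a half step wider than perfect) the quality is augmented.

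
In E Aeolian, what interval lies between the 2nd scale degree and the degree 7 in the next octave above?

The scale runs E F# G A B C D.
2nd scale degree = F#; degree 7 (up an octave) = D.
From F# to D: 20 semitones over a thirteenth = minor.

m13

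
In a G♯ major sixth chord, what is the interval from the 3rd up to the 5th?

The chord tones of G♯6 are G♯ B♯ D♯ E♯.
The 3rd is B♯ and the 5th is D♯.
B♯ up to D♯ is 3 semitones, a half step narrower than a major third, so the interval is minor.

minor third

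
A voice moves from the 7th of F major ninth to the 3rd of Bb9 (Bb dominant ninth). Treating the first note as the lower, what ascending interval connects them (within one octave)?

minor 7th

The 7th of F major ninth is E; the 3rd of Bb9 (Bb dominant ninth) is D.
E up to D is 10 semitones, a half step narrower than a major seventh, so the interval is minor.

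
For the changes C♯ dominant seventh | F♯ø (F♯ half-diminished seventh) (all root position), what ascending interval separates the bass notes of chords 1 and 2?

The roots are C♯ and F♯.
From C♯ to F♯ is 5 semitones, exactly the perfect fourth.

perfect fourth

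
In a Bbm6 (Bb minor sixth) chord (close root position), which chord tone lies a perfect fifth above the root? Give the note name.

The chord tones of Bbm6 (Bb minor sixth) are Bb Db F G.
The root is Bb. A perfect fifth above Bb is F.
F is the chord's 5th.

F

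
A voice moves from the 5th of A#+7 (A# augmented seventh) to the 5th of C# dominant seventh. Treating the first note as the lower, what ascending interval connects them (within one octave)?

The 5th of A#+7 (A# augmented seventh) is E##; the 5th of C# dominant seventh is G#.
From E## to G#: 2 semitones over a third = diminished.

diminished third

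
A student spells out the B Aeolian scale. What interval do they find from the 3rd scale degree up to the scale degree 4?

B natural minor: B C♯ D E F♯ G A.
The 3rd scale degree is D and the 4th scale degree is E.
From D to E is 2 semitones, exactly the major second.

major second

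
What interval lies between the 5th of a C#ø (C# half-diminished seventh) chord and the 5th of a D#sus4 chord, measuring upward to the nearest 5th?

C#ø (C# half-diminished seventh) has G as its 5th, and D#sus4 has A# as its 5th.
2 letter names make it a second; at 3 semitones (a half step wider than major) the quality is augmented.

augmented 2nd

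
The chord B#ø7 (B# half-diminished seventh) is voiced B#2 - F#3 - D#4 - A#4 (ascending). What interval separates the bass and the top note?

m14

The outer voices are B#2 and A#4.
From B# to A#: 22 semitones over a fourteenth = minor.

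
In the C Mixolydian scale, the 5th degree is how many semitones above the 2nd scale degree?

5

The scale is C D E F G A Bb.
D up to G is a perfect fourth — 5 semitones.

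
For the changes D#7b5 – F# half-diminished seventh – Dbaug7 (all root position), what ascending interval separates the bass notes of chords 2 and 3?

d6

The roots are F# and Db.
From F# to Db: 7 semitones over a sixth = diminished.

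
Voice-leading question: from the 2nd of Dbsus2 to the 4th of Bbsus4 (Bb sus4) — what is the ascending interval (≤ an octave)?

perfect unison

The 2nd of Dbsus2 is Eb; the 4th of Bbsus4 (Bb sus4) is Eb.
From Eb to Eb is 0 semitones, exactly the perfect unison.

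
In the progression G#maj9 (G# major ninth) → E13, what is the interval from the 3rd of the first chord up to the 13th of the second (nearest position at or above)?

minor second

The 3rd of G#maj9 (G# major ninth) is B#; the 13th of E13 is C#.
From B# to C#: 1 semitone over a second = minor.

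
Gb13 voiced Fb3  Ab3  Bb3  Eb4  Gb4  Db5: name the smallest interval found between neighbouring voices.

M2

Adjacent intervals: Fb3→Ab3 = major third; Ab3→Bb3 = major second; Bb3→Eb4 = perfect fourth; Eb4→Gb4 = minor third; Gb4→Db5 = perfect fifth.
The smallest is Ab3 to Bb3, a major second (2 semitones).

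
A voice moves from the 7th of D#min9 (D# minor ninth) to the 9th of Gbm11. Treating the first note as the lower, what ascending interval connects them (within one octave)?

The 7th of D#min9 (D# minor ninth) is C#; the 9th of Gbm11 is Ab.
From C# to Ab: 7 semitones over a sixth = diminished.

diminished sixth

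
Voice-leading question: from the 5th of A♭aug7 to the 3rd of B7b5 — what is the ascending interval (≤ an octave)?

The 5th of A♭aug7 is E; the 3rd of B7b5 is D♯.
Counting 7 letters and 11 half steps from E gives a major seventh.

major seventh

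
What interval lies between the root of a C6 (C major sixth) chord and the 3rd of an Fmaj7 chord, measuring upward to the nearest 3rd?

C6 (C major sixth) has C as its root, and Fmaj7 has A as its 3rd.
C up to A spans 6 letter names and 9 semitones — a major sixth.

major 6th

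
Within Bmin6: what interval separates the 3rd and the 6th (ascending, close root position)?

augmented fourth

Bm6 (B minor sixth): B-D-F#-G#.
That puts D below G#.
From D to G#: 6 semitones over a fourth = augmented.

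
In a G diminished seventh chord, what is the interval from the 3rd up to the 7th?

Spelling the chord: G Bb Db Fb.
The 3rd is Bb and the 7th is Fb.
From Bb to Fb: 6 semitones over a fifth = diminished.

diminished fifth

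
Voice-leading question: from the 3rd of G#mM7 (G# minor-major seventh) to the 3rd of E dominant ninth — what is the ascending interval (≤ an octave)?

The 3rd of G#mM7 (G# minor-major seventh) is B; the 3rd of E dominant ninth is G#.
B up to G# spans 6 letter names and 9 semitones — a major sixth.

M6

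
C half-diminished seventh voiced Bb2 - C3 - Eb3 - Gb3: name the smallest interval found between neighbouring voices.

Adjacent intervals: Bb2→C3 = major second; C3→Eb3 = minor third; Eb3→Gb3 = minor third.
The smallest is Bb2 to C3, a major second (2 semitones).

major 2nd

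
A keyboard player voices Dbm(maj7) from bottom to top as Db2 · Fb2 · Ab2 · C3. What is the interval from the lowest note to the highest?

M7

The outer voices are Db2 and C3.
Db up to C spans 7 letter names and 11 semitones — a major seventh.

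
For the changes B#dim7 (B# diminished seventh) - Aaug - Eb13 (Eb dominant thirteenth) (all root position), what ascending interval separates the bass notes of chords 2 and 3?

The roots are A and Eb.
From A to Eb: 6 semitones over a fifth = diminished.

diminished 5th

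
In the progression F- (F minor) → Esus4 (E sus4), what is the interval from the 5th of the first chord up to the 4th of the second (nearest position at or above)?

The 5th of F- (F minor) is C; the 4th of Esus4 (E sus4) is A.
Counting 6 letters and 9 half steps from C gives a major sixth.

major 6th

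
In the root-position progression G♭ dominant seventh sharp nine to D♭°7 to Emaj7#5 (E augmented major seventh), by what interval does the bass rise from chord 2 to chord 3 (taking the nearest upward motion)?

The roots are D♭ and E.
2 letter names make it a second; at 3 semitones (a half step wider than major) the quality is augmented.

augmented second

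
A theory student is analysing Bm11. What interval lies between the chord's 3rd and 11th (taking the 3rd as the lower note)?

major 9th

Bm11 (B minor eleventh): B, D, F#, A, C#, E.
So we need the interval from D up to E.
Counting 9 letters and 14 half steps from D gives a major ninth.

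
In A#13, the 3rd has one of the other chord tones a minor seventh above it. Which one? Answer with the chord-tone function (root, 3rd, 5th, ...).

9th

Spelling the chord: A#, C##, E#, G#, B#, F##.
The 3rd is C##. A minor seventh above C## is B#.
B# is the chord's 9th.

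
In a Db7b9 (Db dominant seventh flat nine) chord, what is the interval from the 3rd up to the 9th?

d7

Spelling the chord: Db-F-Ab-Cb-Ebb.
The 3rd is F and the 9th is Ebb.
From F to Ebb: 9 semitones over a seventh = diminished.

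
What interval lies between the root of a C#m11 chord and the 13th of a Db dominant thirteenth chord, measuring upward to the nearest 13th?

diminished seventh

The root of C#m11 is C#; the 13th of Db dominant thirteenth is Bb.
C# up to Bb is 9 semitones, a whole step narrower than a major seventh, so the interval is diminished.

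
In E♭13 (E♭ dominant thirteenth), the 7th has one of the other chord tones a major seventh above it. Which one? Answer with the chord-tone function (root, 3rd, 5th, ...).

E♭ dominant thirteenth: E♭–G–B♭–D♭–F–C.
The 7th is D♭. A major seventh above D♭ is C.
C is the chord's 13th.

13th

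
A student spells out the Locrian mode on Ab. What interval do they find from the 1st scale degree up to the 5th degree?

diminished fifth

Spelling the Locrian mode on Ab: Ab Bbb Cb Db Ebb Fb Gb.
So we need the interval from Ab up to Ebb.
5 letter names make it a fifth; at 6 semitones (a half step narrower than perfect) the quality is diminished.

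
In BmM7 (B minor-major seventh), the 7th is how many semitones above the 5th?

Spelling the chord: B, D, F#, A#.
F# to A# is a major third: 4 semitones.

4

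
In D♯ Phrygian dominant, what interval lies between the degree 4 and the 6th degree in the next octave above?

minor tenth

The scale runs D♯ E F𝄪 G♯ A♯ B C♯.
The degree 4 is G♯ and the 6th scale degree (up an octave) is B.
10 letter names make it a tenth; at 15 semitones (a half step narrower than major) the quality is minor.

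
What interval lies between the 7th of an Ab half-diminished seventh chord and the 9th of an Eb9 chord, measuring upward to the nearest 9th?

major seventh

The 7th of Ab half-diminished seventh is Gb; the 9th of Eb9 is F.
Counting 7 letters and 11 half steps from Gb gives a major seventh.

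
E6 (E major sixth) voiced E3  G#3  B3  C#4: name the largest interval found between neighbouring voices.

Adjacent intervals: E3→G#3 = major third; G#3→B3 = minor third; B3→C#4 = major second.
The largest is E3 to G#3, a major third (4 semitones).

major third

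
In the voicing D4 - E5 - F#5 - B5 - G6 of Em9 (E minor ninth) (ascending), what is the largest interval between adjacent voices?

major ninth

Adjacent intervals: D4→E5 = major ninth; E5→F#5 = major second; F#5→B5 = perfect fourth; B5→G6 = minor sixth.
The largest is D4 to E5, a major ninth (14 semitones).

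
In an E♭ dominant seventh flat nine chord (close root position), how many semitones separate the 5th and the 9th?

6

E♭7b9: E♭ G B♭ D♭ F♭.
B♭ to F♭ is a diminished fifth: 6 semitones.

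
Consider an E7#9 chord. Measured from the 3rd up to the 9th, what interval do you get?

E dominant seventh sharp nine is spelled E-G#-B-D-F##.
So we need the interval from G# up to F##.
Counting 7 letters and 11 half steps from G# gives a major seventh.

major seventh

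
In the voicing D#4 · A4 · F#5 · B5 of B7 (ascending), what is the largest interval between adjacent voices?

major 6th

Adjacent intervals: D#4→A4 = diminished fifth; A4→F#5 = major sixth; F#5→B5 = perfect fourth.
The largest is A4 to F#5, a major sixth (9 semitones).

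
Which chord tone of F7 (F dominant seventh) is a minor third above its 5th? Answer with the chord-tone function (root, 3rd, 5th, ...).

Spelling the chord: F, A, C, Eb.
The 5th is C. A minor third above C is Eb.
Eb is the chord's 7th.

7th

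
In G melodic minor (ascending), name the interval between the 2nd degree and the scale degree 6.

The scale runs G A Bb C D E F#.
2nd degree = A; 6th scale degree = E.
From A to E is 7 semitones, exactly the perfect fifth.

perfect fifth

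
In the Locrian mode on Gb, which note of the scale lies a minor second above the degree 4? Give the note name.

Dbb

The scale is Gb Abb Bbb Cb Dbb Ebb Fb.
The degree 4 is Cb; a minor second above that is Dbb — scale degree 5.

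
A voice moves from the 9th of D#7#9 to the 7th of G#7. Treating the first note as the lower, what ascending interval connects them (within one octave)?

diminished second

The 9th of D#7#9 is E##; the 7th of G#7 is F#.
From E## to F#: 0 semitones over a second = diminished.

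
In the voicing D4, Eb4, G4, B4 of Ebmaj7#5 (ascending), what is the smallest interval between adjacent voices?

Adjacent intervals: D4→Eb4 = minor second; Eb4→G4 = major third; G4→B4 = major third.
The smallest is D4 to Eb4, a minor second (1 semitone).

minor 2nd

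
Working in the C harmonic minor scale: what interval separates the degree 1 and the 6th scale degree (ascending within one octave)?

Spelling the C harmonic minor scale: C D Eb F G Ab B.
So we need the interval from C up to Ab.
6 letter names make it a sixth; at 8 semitones (a half step narrower than major) the quality is minor.

minor sixth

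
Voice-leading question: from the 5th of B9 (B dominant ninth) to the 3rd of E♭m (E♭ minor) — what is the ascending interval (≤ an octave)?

The 5th of B9 (B dominant ninth) is F♯; the 3rd of E♭m (E♭ minor) is G♭.
From F♯ to G♭: 0 semitones over a second = diminished.

d2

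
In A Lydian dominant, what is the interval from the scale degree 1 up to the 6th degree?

major sixth

A lydian dominant: A B C# D# E F# G.
So we need the interval from A up to F#.
A up to F# spans 6 letter names and 9 semitones — a major sixth.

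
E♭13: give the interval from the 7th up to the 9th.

The chord tones of E♭13 are E♭, G, B♭, D♭, F, C.
7th = D♭; 9th = F.
Counting 3 letters and 4 half steps from D♭ gives a major third.

major third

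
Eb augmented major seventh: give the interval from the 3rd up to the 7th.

perfect fifth

The chord tones of Eb+maj7 are Eb-G-B-D.
So we need the interval from G up to D.
G up to D spans 5 letter names and 7 semitones — a perfect fifth.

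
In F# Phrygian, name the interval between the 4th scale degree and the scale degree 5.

Spelling F# Phrygian: F# G A B C# D E.
The 4th scale degree is B and the degree 5 is C#.
Counting 2 letters and 2 half steps from B gives a major second.

major 2nd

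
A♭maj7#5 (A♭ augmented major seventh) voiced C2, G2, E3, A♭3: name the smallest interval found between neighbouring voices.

Adjacent intervals: C2→G2 = perfect fifth; G2→E3 = major sixth; E3→A♭3 = diminished fourth.
The smallest is E3 to A♭3, a diminished fourth (4 semitones).

diminished 4th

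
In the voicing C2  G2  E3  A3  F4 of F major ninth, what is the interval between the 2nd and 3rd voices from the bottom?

major 6th

Those voices are G2 and E3.
G up to E spans 6 letter names and 9 semitones — a major sixth.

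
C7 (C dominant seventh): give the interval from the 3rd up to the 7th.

C7 (C dominant seventh) is spelled C–E–G–Bb.
So we need the interval from E up to Bb.
E up to Bb is 6 semitones, a half step narrower than a perfect fifth, so the interval is diminished.

diminished fifth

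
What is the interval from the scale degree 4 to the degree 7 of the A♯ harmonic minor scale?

augmented fourth

The scale runs A♯ B♯ C♯ D♯ E♯ F♯ G𝄪.
Scale degree 4 = D♯; 7th degree = G𝄪.
From D♯ to G𝄪: 6 semitones over a fourth = augmented.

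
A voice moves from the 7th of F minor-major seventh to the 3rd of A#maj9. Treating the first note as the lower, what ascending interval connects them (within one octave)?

F minor-major seventh has E as its 7th, and A#maj9 has C## as its 3rd.
6 letter names make it a sixth; at 10 semitones (a half step wider than major) the quality is augmented.

augmented sixth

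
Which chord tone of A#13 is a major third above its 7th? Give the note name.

B#

Spelling the chord: A# C## E# G# B# F##.
The 7th is G#. A major third above G# is B#.
B# is the chord's 9th.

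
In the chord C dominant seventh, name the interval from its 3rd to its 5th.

Spelling the chord: C–E–G–Bb.
The 3rd is E and the 5th is G.
3 letter names make it a third; at 3 semitones (a half step narrower than major) the quality is minor.

minor third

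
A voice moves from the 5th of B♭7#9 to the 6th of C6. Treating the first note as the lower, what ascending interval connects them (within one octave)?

M3

The 5th of B♭7#9 is F; the 6th of C6 is A.
F up to A spans 3 letter names and 4 semitones — a major third.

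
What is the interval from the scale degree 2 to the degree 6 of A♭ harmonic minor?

The scale runs A♭ B♭ C♭ D♭ E♭ F♭ G.
That puts B♭ below F♭.
5 letter names make it a fifth; at 6 semitones (a half step narrower than perfect) the quality is diminished.

diminished 5th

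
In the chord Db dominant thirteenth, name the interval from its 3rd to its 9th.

The chord tones of Db dominant thirteenth are Db, F, Ab, Cb, Eb, Bb.
The 3rd is F and the 9th is Eb.
F up to Eb is 10 semitones, a half step narrower than a major seventh, so the interval is minor.

m7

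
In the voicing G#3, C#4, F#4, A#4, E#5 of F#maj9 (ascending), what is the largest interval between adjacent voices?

Adjacent intervals: G#3→C#4 = perfect fourth; C#4→F#4 = perfect fourth; F#4→A#4 = major third; A#4→E#5 = perfect fifth.
The largest is A#4 to E#5, a perfect fifth (7 semitones).

perfect fifth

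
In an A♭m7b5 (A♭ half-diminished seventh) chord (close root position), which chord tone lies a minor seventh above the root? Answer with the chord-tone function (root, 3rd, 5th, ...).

The chord tones of A♭m7b5 are A♭ C♭ E𝄫 G♭.
The root is A♭. A minor seventh above A♭ is G♭.
G♭ is the chord's 7th.

7th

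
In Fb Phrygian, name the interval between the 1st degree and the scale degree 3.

minor third

The scale runs Fb Gbb Abb Bbb Cb Dbb Ebb.
That puts Fb below Abb.
3 letter names make it a third; at 3 semitones (a half step narrower than major) the quality is minor.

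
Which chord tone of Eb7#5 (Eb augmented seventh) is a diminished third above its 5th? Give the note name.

Db

The chord tones of Ebaug7 are Eb, G, B, Db.
The 5th is B. A diminished third above B is Db.
Db is the chord's 7th.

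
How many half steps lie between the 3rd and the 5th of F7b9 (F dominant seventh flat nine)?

3

Spelling the chord: F, A, C, E♭, G♭.
A to C is a minor third: 3 semitones.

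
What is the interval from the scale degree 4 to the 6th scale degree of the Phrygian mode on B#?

The scale runs B# C# D# E# F## G# A#.
So we need the interval from E# up to G#.
E# up to G# is 3 semitones, a half step narrower than a major third, so the interval is minor.

minor 3rd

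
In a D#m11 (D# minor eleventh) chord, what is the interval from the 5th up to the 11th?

D#m11 (D# minor eleventh) is spelled D# F# A# C# E# G#.
So we need the interval from A# up to G#.
From A# to G#: 10 semitones over a seventh = minor.

minor seventh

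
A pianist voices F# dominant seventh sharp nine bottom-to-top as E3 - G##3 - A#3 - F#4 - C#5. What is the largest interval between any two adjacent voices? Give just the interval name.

minor 6th

Adjacent intervals: E3→G##3 = augmented third; G##3→A#3 = minor second; A#3→F#4 = minor sixth; F#4→C#5 = perfect fifth.
The largest is A#3 to F#4, a minor sixth (8 semitones).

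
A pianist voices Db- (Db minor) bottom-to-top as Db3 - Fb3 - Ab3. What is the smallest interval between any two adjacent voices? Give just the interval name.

Adjacent intervals: Db3→Fb3 = minor third; Fb3→Ab3 = major third.
The smallest is Db3 to Fb3, a minor third (3 semitones).

minor 3rd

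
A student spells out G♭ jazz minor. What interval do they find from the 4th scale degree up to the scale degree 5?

M2

The scale runs G♭ A♭ B𝄫 C♭ D♭ E♭ F.
The 4th scale degree is C♭ and the 5th scale degree is D♭.
C♭ up to D♭ spans 2 letter names and 2 semitones — a major second.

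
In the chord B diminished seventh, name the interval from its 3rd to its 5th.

minor third

B diminished seventh is spelled B D F Ab.
That puts D below F.
From D to F: 3 semitones over a third = minor.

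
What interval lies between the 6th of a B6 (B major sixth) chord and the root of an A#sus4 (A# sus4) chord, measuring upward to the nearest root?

M2

The 6th of B6 (B major sixth) is G#; the root of A#sus4 (A# sus4) is A#.
Counting 2 letters and 2 half steps from G# gives a major second.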